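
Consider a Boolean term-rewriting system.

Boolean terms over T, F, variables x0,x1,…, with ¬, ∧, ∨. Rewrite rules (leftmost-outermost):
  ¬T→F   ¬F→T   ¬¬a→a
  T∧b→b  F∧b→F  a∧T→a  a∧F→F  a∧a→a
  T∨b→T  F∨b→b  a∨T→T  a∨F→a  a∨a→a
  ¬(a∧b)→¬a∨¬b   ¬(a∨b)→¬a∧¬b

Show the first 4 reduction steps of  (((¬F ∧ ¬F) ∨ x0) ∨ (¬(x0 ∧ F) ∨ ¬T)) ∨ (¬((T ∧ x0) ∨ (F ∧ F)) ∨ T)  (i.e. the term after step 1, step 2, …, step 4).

Answer: after 4 steps: T ∨ (¬((T ∧ x0) ∨ (F ∧ F)) ∨ T)

Reduction:
  start: (((¬F ∧ ¬F) ∨ x0) ∨ (¬(x0 ∧ F) ∨ ¬T)) ∨ (¬((T ∧ x0) ∨ (F ∧ F)) ∨ T)
  →1  ((¬F ∨ x0) ∨ (¬(x0 ∧ F) ∨ ¬T)) ∨ (¬((T ∧ x0) ∨ (F ∧ F)) ∨ T)
  →2  ((T ∨ x0) ∨ (¬(x0 ∧ F) ∨ ¬T)) ∨ (¬((T ∧ x0) ∨ (F ∧ F)) ∨ T)
  →3  (T ∨ (¬(x0 ∧ F) ∨ ¬T)) ∨ (¬((T ∧ x0) ∨ (F ∧ F)) ∨ T)
  →4  T ∨ (¬((T ∧ x0) ∨ (F ∧ F)) ∨ T)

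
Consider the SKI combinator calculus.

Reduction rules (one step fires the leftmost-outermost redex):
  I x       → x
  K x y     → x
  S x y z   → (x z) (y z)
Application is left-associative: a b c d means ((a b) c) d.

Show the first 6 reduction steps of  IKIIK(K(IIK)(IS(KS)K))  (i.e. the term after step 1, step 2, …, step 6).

  start: IKIIK(K(IIK)(IS(KS)K))
  →1  KIIK(K(IIK)(IS(KS)K))
  →2  IK(K(IIK)(IS(KS)K))
  →3  K(K(IIK)(IS(KS)K))
  →4  K(IIK)
  →5  K(IK)
  →6  KK

Answer: after 6 steps: KK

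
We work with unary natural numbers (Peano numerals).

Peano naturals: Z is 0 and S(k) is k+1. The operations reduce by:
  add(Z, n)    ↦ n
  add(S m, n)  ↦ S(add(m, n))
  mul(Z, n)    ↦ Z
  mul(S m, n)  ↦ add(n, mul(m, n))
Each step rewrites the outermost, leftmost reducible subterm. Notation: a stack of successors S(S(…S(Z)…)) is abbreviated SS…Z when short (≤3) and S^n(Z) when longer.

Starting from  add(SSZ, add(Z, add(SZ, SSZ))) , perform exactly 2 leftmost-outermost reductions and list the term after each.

  start: add(SSZ, add(Z, add(SZ, SSZ)))
  [1] S(add(SZ, add(Z, add(SZ, SSZ))))
  [2] S(S(add(Z, add(Z, add(SZ, SSZ)))))

Answer: after 2 steps: S(S(add(Z, add(Z, add(SZ, SSZ)))))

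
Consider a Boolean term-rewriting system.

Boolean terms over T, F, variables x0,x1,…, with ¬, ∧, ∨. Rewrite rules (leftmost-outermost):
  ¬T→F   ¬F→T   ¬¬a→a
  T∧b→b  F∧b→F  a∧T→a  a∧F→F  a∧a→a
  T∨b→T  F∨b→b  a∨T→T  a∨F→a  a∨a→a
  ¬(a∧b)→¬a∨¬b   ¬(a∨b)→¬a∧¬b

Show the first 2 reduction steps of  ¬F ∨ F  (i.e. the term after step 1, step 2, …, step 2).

  start: ¬F ∨ F
  [1] ¬F
  [2] T

Answer: after 2 steps: T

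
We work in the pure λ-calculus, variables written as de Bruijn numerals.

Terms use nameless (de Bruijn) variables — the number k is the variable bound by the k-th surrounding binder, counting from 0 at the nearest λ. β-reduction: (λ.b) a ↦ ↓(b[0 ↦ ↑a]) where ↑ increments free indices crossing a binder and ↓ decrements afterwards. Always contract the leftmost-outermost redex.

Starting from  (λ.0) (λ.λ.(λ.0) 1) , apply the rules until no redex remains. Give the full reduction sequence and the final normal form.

  start: (λ.0) (λ.λ.(λ.0) 1)
  [1] λ.λ.(λ.0) 1
  [2] λ.λ.1

Answer: normal form = λ.λ.1  (in 2 steps)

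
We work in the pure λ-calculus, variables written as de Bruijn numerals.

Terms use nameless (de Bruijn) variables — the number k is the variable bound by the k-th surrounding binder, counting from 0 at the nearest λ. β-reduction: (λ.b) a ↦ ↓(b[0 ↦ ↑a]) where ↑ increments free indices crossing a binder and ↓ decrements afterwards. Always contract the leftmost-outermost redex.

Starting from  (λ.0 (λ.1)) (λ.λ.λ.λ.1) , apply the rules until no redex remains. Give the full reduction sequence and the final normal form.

  start: (λ.0 (λ.1)) (λ.λ.λ.λ.1)
  step 1: (λ.λ.λ.λ.1) (λ.λ.λ.λ.λ.1)
  step 2: λ.λ.λ.1

Answer: normal form = λ.λ.λ.1  (in 2 steps)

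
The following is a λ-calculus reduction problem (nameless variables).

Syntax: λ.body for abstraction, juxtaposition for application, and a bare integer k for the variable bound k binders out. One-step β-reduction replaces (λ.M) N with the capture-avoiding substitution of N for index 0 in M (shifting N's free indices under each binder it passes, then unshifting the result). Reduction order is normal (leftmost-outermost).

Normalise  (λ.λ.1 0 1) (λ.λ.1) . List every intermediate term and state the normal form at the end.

  start: (λ.λ.1 0 1) (λ.λ.1)
  →1  λ.(λ.λ.1) 0 (λ.λ.1)
  →2  λ.(λ.1) (λ.λ.1)
  →3  λ.0

Answer: normal form = λ.0  (in 3 steps)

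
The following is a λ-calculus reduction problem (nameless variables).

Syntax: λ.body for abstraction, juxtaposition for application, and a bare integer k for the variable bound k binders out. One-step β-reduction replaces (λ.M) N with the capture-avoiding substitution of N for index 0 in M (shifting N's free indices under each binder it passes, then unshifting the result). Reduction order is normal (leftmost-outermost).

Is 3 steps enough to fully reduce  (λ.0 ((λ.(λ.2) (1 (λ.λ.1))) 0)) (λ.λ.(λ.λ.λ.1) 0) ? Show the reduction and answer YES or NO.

  start: (λ.0 ((λ.(λ.2) (1 (λ.λ.1))) 0)) (λ.λ.(λ.λ.λ.1) 0)
  [1] (λ.λ.(λ.λ.λ.1) 0) ((λ.(λ.λ.λ.(λ.λ.λ.1) 0) ((λ.λ.(λ.λ.λ.1) 0) (λ.λ.1))) (λ.λ.(λ.λ.λ.1) 0))
  [2] λ.(λ.λ.λ.1) 0
  [3] λ.λ.λ.1

Answer: YES — reaches normal form λ.λ.λ.1 in 3 ≤ 3 steps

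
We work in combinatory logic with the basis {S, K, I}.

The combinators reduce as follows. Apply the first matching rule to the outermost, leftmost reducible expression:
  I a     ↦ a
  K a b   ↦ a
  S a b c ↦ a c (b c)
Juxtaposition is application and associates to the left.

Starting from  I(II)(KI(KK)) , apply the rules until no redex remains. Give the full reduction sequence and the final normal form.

  start: I(II)(KI(KK))
  step 1: II(KI(KK))
  step 2: I(KI(KK))
  step 3: KI(KK)
  step 4: I

Answer: normal form = I  (in 4 steps)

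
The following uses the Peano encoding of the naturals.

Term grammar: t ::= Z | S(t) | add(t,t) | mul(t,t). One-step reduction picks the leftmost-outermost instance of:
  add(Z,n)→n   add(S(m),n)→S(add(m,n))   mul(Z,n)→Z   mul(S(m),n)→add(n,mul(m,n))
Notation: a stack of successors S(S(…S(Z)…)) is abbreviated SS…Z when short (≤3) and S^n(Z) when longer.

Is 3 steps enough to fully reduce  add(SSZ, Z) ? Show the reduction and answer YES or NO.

Answer: YES — reaches normal form SSZ in 3 ≤ 3 steps

Derivation:
  start: add(SSZ, Z)
  →1  S(add(SZ, Z))
  →2  S(S(add(Z, Z)))
  →3  SSZ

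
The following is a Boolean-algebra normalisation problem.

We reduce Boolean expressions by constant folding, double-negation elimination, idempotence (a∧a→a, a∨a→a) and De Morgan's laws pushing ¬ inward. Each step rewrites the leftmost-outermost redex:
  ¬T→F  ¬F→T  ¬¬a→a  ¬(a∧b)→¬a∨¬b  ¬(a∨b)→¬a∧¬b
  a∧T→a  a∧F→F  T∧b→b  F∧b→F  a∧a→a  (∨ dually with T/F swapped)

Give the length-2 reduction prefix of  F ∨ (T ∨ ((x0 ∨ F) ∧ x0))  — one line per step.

Answer: after 2 steps: T

Working:
  start: F ∨ (T ∨ ((x0 ∨ F) ∧ x0))
  →1  T ∨ ((x0 ∨ F) ∧ x0)
  →2  T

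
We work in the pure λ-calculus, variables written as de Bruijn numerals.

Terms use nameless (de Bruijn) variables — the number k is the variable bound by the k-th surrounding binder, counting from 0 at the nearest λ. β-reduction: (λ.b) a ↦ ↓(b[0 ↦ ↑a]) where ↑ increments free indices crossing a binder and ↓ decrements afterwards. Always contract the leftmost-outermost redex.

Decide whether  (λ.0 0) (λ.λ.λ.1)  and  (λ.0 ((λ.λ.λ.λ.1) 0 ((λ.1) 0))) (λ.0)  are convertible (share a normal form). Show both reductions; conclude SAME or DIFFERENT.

Answer: SAME — A ⇓ λ.λ.1, B ⇓ λ.λ.1

Reduction:
Term A:
  start: (λ.0 0) (λ.λ.λ.1)
  [1] (λ.λ.λ.1) (λ.λ.λ.1)
  [2] λ.λ.1

Term B:
  start: (λ.0 ((λ.λ.λ.λ.1) 0 ((λ.1) 0))) (λ.0)
  [1] (λ.0) ((λ.λ.λ.λ.1) (λ.0) ((λ.λ.0) (λ.0)))
  [2] (λ.λ.λ.λ.1) (λ.0) ((λ.λ.0) (λ.0))
  [3] (λ.λ.λ.1) ((λ.λ.0) (λ.0))
  [4] λ.λ.1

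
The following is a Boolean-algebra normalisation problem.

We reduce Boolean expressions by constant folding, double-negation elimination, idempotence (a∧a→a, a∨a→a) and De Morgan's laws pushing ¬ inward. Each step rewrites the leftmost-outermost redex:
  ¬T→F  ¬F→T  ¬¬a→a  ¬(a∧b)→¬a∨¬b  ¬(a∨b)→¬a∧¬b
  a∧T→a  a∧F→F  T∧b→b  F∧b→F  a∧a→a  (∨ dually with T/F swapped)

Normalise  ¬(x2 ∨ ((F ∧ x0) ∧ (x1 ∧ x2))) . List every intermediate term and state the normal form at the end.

Answer: normal form = ¬x2  (in 7 steps)

Reduction:
  start: ¬(x2 ∨ ((F ∧ x0) ∧ (x1 ∧ x2)))
  →1  ¬x2 ∧ ¬((F ∧ x0) ∧ (x1 ∧ x2))
  →2  ¬x2 ∧ (¬(F ∧ x0) ∨ ¬(x1 ∧ x2))
  →3  ¬x2 ∧ ((¬F ∨ ¬x0) ∨ ¬(x1 ∧ x2))
  →4  ¬x2 ∧ ((T ∨ ¬x0) ∨ ¬(x1 ∧ x2))
  →5  ¬x2 ∧ (T ∨ ¬(x1 ∧ x2))
  →6  ¬x2 ∧ T
  →7  ¬x2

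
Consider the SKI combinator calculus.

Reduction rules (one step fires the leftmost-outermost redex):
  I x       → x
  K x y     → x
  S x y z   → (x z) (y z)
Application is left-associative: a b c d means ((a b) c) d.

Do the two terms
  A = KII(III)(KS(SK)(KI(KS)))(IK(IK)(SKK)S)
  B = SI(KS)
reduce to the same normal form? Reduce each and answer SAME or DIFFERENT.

Term A:
  start: KII(III)(KS(SK)(KI(KS)))(IK(IK)(SKK)S)
  step 1: I(III)(KS(SK)(KI(KS)))(IK(IK)(SKK)S)
  step 2: III(KS(SK)(KI(KS)))(IK(IK)(SKK)S)
  step 3: II(KS(SK)(KI(KS)))(IK(IK)(SKK)S)
  step 4: I(KS(SK)(KI(KS)))(IK(IK)(SKK)S)
  step 5: KS(SK)(KI(KS))(IK(IK)(SKK)S)
  step 6: S(KI(KS))(IK(IK)(SKK)S)
  step 7: SI(IK(IK)(SKK)S)
  step 8: SI(K(IK)(SKK)S)
  step 9: SI(IKS)
  step 10: SI(KS)

Term B:
  start: SI(KS)

Answer: SAME — A ⇓ SI(KS), B ⇓ SI(KS)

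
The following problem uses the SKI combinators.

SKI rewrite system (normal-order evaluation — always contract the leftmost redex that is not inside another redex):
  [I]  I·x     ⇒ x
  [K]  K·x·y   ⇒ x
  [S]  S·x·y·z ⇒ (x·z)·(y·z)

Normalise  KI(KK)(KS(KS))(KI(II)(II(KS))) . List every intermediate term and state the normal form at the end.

Answer: normal form = S(KS)  (in 7 steps)

Reduction:
  start: KI(KK)(KS(KS))(KI(II)(II(KS)))
  step 1: I(KS(KS))(KI(II)(II(KS)))
  step 2: KS(KS)(KI(II)(II(KS)))
  step 3: S(KI(II)(II(KS)))
  step 4: S(I(II(KS)))
  step 5: S(II(KS))
  step 6: S(I(KS))
  step 7: S(KS)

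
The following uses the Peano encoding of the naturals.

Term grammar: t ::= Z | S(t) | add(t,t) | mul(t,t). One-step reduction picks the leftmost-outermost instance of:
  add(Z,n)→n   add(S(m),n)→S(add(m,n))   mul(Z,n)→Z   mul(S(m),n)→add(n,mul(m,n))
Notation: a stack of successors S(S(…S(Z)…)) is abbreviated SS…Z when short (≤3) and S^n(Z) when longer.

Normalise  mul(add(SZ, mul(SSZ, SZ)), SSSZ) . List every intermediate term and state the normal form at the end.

  start: mul(add(SZ, mul(SSZ, SZ)), SSSZ)
  →1  mul(S(add(Z, mul(SSZ, SZ))), SSSZ)
  →2  add(SSSZ, mul(add(Z, mul(SSZ, SZ)), SSSZ))
  →3  S(add(SSZ, mul(add(Z, mul(SSZ, SZ)), SSSZ)))
  →4  S(S(add(SZ, mul(add(Z, mul(SSZ, SZ)), SSSZ))))
  →5  S(S(S(add(Z, mul(add(Z, mul(SSZ, SZ)), SSSZ)))))
  →6  S(S(S(mul(add(Z, mul(SSZ, SZ)), SSSZ))))
  →7  S(S(S(mul(mul(SSZ, SZ), SSSZ))))
  →8  S(S(S(mul(add(SZ, mul(SZ, SZ)), SSSZ))))
  →9  S(S(S(mul(S(add(Z, mul(SZ, SZ))), SSSZ))))
  →10  S(S(S(add(SSSZ, mul(add(Z, mul(SZ, SZ)), SSSZ)))))
  →11  S(S(S(S(add(SSZ, mul(add(Z, mul(SZ, SZ)), SSSZ))))))
  →12  S(S(S(S(S(add(SZ, mul(add(Z, mul(SZ, SZ)), SSSZ)))))))
  →13  S(S(S(S(S(S(add(Z, mul(add(Z, mul(SZ, SZ)), SSSZ))))))))
  →14  S(S(S(S(S(S(mul(add(Z, mul(SZ, SZ)), SSSZ)))))))
  →15  S(S(S(S(S(S(mul(mul(SZ, SZ), SSSZ)))))))
  →16  S(S(S(S(S(S(mul(add(SZ, mul(Z, SZ)), SSSZ)))))))
  →17  S(S(S(S(S(S(mul(S(add(Z, mul(Z, SZ))), SSSZ)))))))
  →18  S(S(S(S(S(S(add(SSSZ, mul(add(Z, mul(Z, SZ)), SSSZ))))))))
  →19  S(S(S(S(S(S(S(add(SSZ, mul(add(Z, mul(Z, SZ)), SSSZ)))))))))
  →20  S(S(S(S(S(S(S(S(add(SZ, mul(add(Z, mul(Z, SZ)), SSSZ))))))))))
  →21  S(S(S(S(S(S(S(S(S(add(Z, mul(add(Z, mul(Z, SZ)), SSSZ)))))))))))
  →22  S(S(S(S(S(S(S(S(S(mul(add(Z, mul(Z, SZ)), SSSZ))))))))))
  →23  S(S(S(S(S(S(S(S(S(mul(mul(Z, SZ), SSSZ))))))))))
  →24  S(S(S(S(S(S(S(S(S(mul(Z, SSSZ))))))))))
  →25  S^9(Z)

Answer: normal form = S^9(Z)  (in 25 steps)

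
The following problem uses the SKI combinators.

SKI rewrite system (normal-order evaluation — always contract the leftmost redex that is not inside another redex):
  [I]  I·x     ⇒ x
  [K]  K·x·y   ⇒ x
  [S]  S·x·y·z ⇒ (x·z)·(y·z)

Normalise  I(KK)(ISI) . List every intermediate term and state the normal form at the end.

  start: I(KK)(ISI)
  [1] KK(ISI)
  [2] K

Answer: normal form = K  (in 2 steps)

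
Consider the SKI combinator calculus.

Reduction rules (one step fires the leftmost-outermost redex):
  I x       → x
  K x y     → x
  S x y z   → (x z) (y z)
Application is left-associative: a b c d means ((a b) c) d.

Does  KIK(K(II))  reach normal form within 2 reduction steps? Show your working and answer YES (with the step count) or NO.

  start: KIK(K(II))
  step 1: I(K(II))
  step 2: K(II)

Answer: NO — after 2 steps the term is K(II), not yet normal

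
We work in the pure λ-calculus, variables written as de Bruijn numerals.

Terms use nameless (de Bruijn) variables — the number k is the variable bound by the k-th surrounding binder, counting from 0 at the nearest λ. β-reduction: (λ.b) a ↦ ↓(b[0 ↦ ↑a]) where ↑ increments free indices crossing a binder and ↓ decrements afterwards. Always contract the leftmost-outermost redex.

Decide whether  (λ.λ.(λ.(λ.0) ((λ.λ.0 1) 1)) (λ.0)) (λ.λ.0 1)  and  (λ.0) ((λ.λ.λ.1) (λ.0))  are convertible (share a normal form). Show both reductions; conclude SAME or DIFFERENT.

Term A:
  start: (λ.λ.(λ.(λ.0) ((λ.λ.0 1) 1)) (λ.0)) (λ.λ.0 1)
  [1] λ.(λ.(λ.0) ((λ.λ.0 1) 1)) (λ.0)
  [2] λ.(λ.0) ((λ.λ.0 1) 0)
  [3] λ.(λ.λ.0 1) 0
  [4] λ.λ.0 1

Term B:
  start: (λ.0) ((λ.λ.λ.1) (λ.0))
  [1] (λ.λ.λ.1) (λ.0)
  [2] λ.λ.1

Answer: DIFFERENT — A ⇓ λ.λ.0 1, B ⇓ λ.λ.1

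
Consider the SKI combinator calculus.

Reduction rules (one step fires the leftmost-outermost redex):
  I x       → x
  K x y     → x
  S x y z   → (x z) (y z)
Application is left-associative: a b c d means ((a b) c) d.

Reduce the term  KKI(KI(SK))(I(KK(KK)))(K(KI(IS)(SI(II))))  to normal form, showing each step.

  start: KKI(KI(SK))(I(KK(KK)))(K(KI(IS)(SI(II))))
  [1] K(KI(SK))(I(KK(KK)))(K(KI(IS)(SI(II))))
  [2] KI(SK)(K(KI(IS)(SI(II))))
  [3] I(K(KI(IS)(SI(II))))
  [4] K(KI(IS)(SI(II)))
  [5] K(I(SI(II)))
  [6] K(SI(II))
  [7] K(SII)

Answer: normal form = K(SII)  (in 7 steps)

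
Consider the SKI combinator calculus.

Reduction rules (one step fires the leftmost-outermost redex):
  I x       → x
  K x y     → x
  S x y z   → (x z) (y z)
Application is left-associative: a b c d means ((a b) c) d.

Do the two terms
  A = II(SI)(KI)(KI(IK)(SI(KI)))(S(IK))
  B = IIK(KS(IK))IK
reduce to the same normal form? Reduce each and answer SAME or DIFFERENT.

Term A:
  start: II(SI)(KI)(KI(IK)(SI(KI)))(S(IK))
  →1  I(SI)(KI)(KI(IK)(SI(KI)))(S(IK))
  →2  SI(KI)(KI(IK)(SI(KI)))(S(IK))
  →3  I(KI(IK)(SI(KI)))(KI(KI(IK)(SI(KI))))(S(IK))
  →4  KI(IK)(SI(KI))(KI(KI(IK)(SI(KI))))(S(IK))
  →5  I(SI(KI))(KI(KI(IK)(SI(KI))))(S(IK))
  →6  SI(KI)(KI(KI(IK)(SI(KI))))(S(IK))
  →7  I(KI(KI(IK)(SI(KI))))(KI(KI(KI(IK)(SI(KI)))))(S(IK))
  →8  KI(KI(IK)(SI(KI)))(KI(KI(KI(IK)(SI(KI)))))(S(IK))
  →9  I(KI(KI(KI(IK)(SI(KI)))))(S(IK))
  →10  KI(KI(KI(IK)(SI(KI))))(S(IK))
  →11  I(S(IK))
  →12  S(IK)
  →13  SK

Term B:
  start: IIK(KS(IK))IK
  →1  IK(KS(IK))IK
  →2  K(KS(IK))IK
  →3  KS(IK)K
  →4  SK

Answer: SAME — A ⇓ SK, B ⇓ SK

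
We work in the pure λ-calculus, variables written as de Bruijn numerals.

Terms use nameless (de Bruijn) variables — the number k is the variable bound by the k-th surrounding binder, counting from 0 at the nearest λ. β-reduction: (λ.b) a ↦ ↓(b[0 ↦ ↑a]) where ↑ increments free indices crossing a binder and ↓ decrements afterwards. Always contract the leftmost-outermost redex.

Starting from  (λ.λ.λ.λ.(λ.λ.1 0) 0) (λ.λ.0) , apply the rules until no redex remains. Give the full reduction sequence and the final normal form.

  start: (λ.λ.λ.λ.(λ.λ.1 0) 0) (λ.λ.0)
  →1  λ.λ.λ.(λ.λ.1 0) 0
  →2  λ.λ.λ.λ.1 0

Answer: normal form = λ.λ.λ.λ.1 0  (in 2 steps)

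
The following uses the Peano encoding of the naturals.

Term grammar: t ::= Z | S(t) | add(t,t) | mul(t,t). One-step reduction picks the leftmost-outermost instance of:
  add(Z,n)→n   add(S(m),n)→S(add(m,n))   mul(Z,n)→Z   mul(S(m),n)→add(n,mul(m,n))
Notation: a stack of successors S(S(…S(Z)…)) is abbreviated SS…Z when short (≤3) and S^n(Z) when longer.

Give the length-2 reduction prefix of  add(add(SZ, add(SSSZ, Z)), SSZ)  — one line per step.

  start: add(add(SZ, add(SSSZ, Z)), SSZ)
  [1] add(S(add(Z, add(SSSZ, Z))), SSZ)
  [2] S(add(add(Z, add(SSSZ, Z)), SSZ))

Answer: after 2 steps: S(add(add(Z, add(SSSZ, Z)), SSZ))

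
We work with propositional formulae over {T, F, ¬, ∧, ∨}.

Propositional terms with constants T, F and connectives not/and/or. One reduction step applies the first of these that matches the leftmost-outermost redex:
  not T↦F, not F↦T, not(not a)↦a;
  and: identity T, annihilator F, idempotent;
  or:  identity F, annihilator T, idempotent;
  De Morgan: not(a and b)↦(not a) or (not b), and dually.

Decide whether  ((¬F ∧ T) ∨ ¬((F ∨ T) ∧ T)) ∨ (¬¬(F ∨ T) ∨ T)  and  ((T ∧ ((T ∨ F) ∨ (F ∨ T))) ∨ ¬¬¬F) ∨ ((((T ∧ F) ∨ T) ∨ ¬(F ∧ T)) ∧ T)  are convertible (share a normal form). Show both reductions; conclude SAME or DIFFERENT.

Term A:
  start: ((¬F ∧ T) ∨ ¬((F ∨ T) ∧ T)) ∨ (¬¬(F ∨ T) ∨ T)
  →1  (¬F ∨ ¬((F ∨ T) ∧ T)) ∨ (¬¬(F ∨ T) ∨ T)
  →2  (T ∨ ¬((F ∨ T) ∧ T)) ∨ (¬¬(F ∨ T) ∨ T)
  →3  T ∨ (¬¬(F ∨ T) ∨ T)
  →4  T

Term B:
  start: ((T ∧ ((T ∨ F) ∨ (F ∨ T))) ∨ ¬¬¬F) ∨ ((((T ∧ F) ∨ T) ∨ ¬(F ∧ T)) ∧ T)
  →1  (((T ∨ F) ∨ (F ∨ T)) ∨ ¬¬¬F) ∨ ((((T ∧ F) ∨ T) ∨ ¬(F ∧ T)) ∧ T)
  →2  ((T ∨ (F ∨ T)) ∨ ¬¬¬F) ∨ ((((T ∧ F) ∨ T) ∨ ¬(F ∧ T)) ∧ T)
  →3  (T ∨ ¬¬¬F) ∨ ((((T ∧ F) ∨ T) ∨ ¬(F ∧ T)) ∧ T)
  →4  T ∨ ((((T ∧ F) ∨ T) ∨ ¬(F ∧ T)) ∧ T)
  →5  T

Answer: SAME — A ⇓ T, B ⇓ T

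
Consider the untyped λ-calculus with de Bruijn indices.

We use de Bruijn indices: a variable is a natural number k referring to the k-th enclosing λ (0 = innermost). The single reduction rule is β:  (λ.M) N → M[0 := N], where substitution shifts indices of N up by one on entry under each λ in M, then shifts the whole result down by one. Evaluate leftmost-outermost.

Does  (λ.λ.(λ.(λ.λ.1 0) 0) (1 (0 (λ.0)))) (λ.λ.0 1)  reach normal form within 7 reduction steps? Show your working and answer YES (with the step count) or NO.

  start: (λ.λ.(λ.(λ.λ.1 0) 0) (1 (0 (λ.0)))) (λ.λ.0 1)
  →1  λ.(λ.(λ.λ.1 0) 0) ((λ.λ.0 1) (0 (λ.0)))
  →2  λ.(λ.λ.1 0) ((λ.λ.0 1) (0 (λ.0)))
  →3  λ.λ.(λ.λ.0 1) (1 (λ.0)) 0
  →4  λ.λ.(λ.0 (2 (λ.0))) 0
  →5  λ.λ.0 (1 (λ.0))

Answer: YES — reaches normal form λ.λ.0 (1 (λ.0)) in 5 ≤ 7 steps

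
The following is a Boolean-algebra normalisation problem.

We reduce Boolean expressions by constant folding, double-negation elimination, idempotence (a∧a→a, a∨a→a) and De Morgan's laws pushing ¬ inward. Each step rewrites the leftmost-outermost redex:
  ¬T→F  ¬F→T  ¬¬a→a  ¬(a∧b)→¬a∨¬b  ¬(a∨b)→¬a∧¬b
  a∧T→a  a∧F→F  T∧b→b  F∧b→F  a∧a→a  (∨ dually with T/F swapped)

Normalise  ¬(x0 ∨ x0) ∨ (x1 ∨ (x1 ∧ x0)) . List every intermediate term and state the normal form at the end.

  start: ¬(x0 ∨ x0) ∨ (x1 ∨ (x1 ∧ x0))
  step 1: (¬x0 ∧ ¬x0) ∨ (x1 ∨ (x1 ∧ x0))
  step 2: ¬x0 ∨ (x1 ∨ (x1 ∧ x0))

Answer: normal form = ¬x0 ∨ (x1 ∨ (x1 ∧ x0))  (in 2 steps)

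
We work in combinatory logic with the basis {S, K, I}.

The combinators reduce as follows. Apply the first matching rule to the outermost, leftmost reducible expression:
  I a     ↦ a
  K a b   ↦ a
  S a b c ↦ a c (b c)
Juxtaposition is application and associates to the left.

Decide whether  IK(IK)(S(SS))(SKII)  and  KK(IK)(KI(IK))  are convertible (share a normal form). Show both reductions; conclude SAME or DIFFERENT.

Answer: SAME — A ⇓ KI, B ⇓ KI

Working:
Term A:
  start: IK(IK)(S(SS))(SKII)
  [1] K(IK)(S(SS))(SKII)
  [2] IK(SKII)
  [3] K(SKII)
  [4] K(KI(II))
  [5] KI

Term B:
  start: KK(IK)(KI(IK))
  [1] K(KI(IK))
  [2] KI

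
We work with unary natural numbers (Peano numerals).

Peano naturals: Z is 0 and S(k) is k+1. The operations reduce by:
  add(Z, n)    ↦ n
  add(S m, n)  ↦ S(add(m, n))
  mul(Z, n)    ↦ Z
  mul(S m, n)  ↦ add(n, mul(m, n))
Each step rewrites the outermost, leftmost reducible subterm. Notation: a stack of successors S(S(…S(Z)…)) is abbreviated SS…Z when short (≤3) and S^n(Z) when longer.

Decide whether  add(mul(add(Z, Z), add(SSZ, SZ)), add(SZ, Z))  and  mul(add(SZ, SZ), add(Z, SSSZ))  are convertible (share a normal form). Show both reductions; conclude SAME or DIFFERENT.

Answer: DIFFERENT — A ⇓ SZ, B ⇓ S^6(Z)

Derivation:
Term A:
  start: add(mul(add(Z, Z), add(SSZ, SZ)), add(SZ, Z))
  →1  add(mul(Z, add(SSZ, SZ)), add(SZ, Z))
  →2  add(Z, add(SZ, Z))
  →3  add(SZ, Z)
  →4  S(add(Z, Z))
  →5  SZ

Term B:
  start: mul(add(SZ, SZ), add(Z, SSSZ))
  →1  mul(S(add(Z, SZ)), add(Z, SSSZ))
  →2  add(add(Z, SSSZ), mul(add(Z, SZ), add(Z, SSSZ)))
  →3  add(SSSZ, mul(add(Z, SZ), add(Z, SSSZ)))
  →4  S(add(SSZ, mul(add(Z, SZ), add(Z, SSSZ))))
  →5  S(S(add(SZ, mul(add(Z, SZ), add(Z, SSSZ)))))
  →6  S(S(S(add(Z, mul(add(Z, SZ), add(Z, SSSZ))))))
  →7  S(S(S(mul(add(Z, SZ), add(Z, SSSZ)))))
  →8  S(S(S(mul(SZ, add(Z, SSSZ)))))
  →9  S(S(S(add(add(Z, SSSZ), mul(Z, add(Z, SSSZ))))))
  →10  S(S(S(add(SSSZ, mul(Z, add(Z, SSSZ))))))
  →11  S(S(S(S(add(SSZ, mul(Z, add(Z, SSSZ)))))))
  →12  S(S(S(S(S(add(SZ, mul(Z, add(Z, SSSZ))))))))
  →13  S(S(S(S(S(S(add(Z, mul(Z, add(Z, SSSZ)))))))))
  →14  S(S(S(S(S(S(mul(Z, add(Z, SSSZ))))))))
  →15  S^6(Z)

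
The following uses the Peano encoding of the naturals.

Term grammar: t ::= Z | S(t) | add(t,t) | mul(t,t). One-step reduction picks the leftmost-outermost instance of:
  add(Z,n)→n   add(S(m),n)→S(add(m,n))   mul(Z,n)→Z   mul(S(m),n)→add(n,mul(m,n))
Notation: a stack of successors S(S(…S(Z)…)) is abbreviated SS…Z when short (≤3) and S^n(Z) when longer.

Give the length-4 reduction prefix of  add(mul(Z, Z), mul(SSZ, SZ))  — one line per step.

  start: add(mul(Z, Z), mul(SSZ, SZ))
  [1] add(Z, mul(SSZ, SZ))
  [2] mul(SSZ, SZ)
  [3] add(SZ, mul(SZ, SZ))
  [4] S(add(Z, mul(SZ, SZ)))

Answer: after 4 steps: S(add(Z, mul(SZ, SZ)))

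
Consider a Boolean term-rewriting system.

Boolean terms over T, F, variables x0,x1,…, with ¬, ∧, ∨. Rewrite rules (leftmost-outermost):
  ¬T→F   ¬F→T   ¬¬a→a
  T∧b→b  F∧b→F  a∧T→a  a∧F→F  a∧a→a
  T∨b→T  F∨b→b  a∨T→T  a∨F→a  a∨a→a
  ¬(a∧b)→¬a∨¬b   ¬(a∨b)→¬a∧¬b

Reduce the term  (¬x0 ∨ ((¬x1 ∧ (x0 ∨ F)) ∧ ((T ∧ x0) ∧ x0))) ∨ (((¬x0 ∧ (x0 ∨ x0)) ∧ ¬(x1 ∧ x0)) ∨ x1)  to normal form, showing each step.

  start: (¬x0 ∨ ((¬x1 ∧ (x0 ∨ F)) ∧ ((T ∧ x0) ∧ x0))) ∨ (((¬x0 ∧ (x0 ∨ x0)) ∧ ¬(x1 ∧ x0)) ∨ x1)
  [1] (¬x0 ∨ ((¬x1 ∧ x0) ∧ ((T ∧ x0) ∧ x0))) ∨ (((¬x0 ∧ (x0 ∨ x0)) ∧ ¬(x1 ∧ x0)) ∨ x1)
  [2] (¬x0 ∨ ((¬x1 ∧ x0) ∧ (x0 ∧ x0))) ∨ (((¬x0 ∧ (x0 ∨ x0)) ∧ ¬(x1 ∧ x0)) ∨ x1)
  [3] (¬x0 ∨ ((¬x1 ∧ x0) ∧ x0)) ∨ (((¬x0 ∧ (x0 ∨ x0)) ∧ ¬(x1 ∧ x0)) ∨ x1)
  [4] (¬x0 ∨ ((¬x1 ∧ x0) ∧ x0)) ∨ (((¬x0 ∧ x0) ∧ ¬(x1 ∧ x0)) ∨ x1)
  [5] (¬x0 ∨ ((¬x1 ∧ x0) ∧ x0)) ∨ (((¬x0 ∧ x0) ∧ (¬x1 ∨ ¬x0)) ∨ x1)

Answer: normal form = (¬x0 ∨ ((¬x1 ∧ x0) ∧ x0)) ∨ (((¬x0 ∧ x0) ∧ (¬x1 ∨ ¬x0)) ∨ x1)  (in 5 steps)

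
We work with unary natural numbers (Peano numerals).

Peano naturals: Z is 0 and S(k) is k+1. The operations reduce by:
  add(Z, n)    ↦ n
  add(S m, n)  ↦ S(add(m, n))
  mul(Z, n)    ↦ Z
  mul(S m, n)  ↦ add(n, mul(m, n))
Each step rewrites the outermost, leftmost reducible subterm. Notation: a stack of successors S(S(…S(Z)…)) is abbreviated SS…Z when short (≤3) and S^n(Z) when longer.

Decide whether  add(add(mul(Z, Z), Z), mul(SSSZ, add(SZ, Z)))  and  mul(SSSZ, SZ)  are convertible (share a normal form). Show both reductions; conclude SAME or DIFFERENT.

Term A:
  start: add(add(mul(Z, Z), Z), mul(SSSZ, add(SZ, Z)))
  →1  add(add(Z, Z), mul(SSSZ, add(SZ, Z)))
  →2  add(Z, mul(SSSZ, add(SZ, Z)))
  →3  mul(SSSZ, add(SZ, Z))
  →4  add(add(SZ, Z), mul(SSZ, add(SZ, Z)))
  →5  add(S(add(Z, Z)), mul(SSZ, add(SZ, Z)))
  →6  S(add(add(Z, Z), mul(SSZ, add(SZ, Z))))
  →7  S(add(Z, mul(SSZ, add(SZ, Z))))
  →8  S(mul(SSZ, add(SZ, Z)))
  →9  S(add(add(SZ, Z), mul(SZ, add(SZ, Z))))
  →10  S(add(S(add(Z, Z)), mul(SZ, add(SZ, Z))))
  →11  S(S(add(add(Z, Z), mul(SZ, add(SZ, Z)))))
  →12  S(S(add(Z, mul(SZ, add(SZ, Z)))))
  →13  S(S(mul(SZ, add(SZ, Z))))
  →14  S(S(add(add(SZ, Z), mul(Z, add(SZ, Z)))))
  →15  S(S(add(S(add(Z, Z)), mul(Z, add(SZ, Z)))))
  →16  S(S(S(add(add(Z, Z), mul(Z, add(SZ, Z))))))
  →17  S(S(S(add(Z, mul(Z, add(SZ, Z))))))
  →18  S(S(S(mul(Z, add(SZ, Z)))))
  →19  SSSZ

Term B:
  start: mul(SSSZ, SZ)
  →1  add(SZ, mul(SSZ, SZ))
  →2  S(add(Z, mul(SSZ, SZ)))
  →3  S(mul(SSZ, SZ))
  →4  S(add(SZ, mul(SZ, SZ)))
  →5  S(S(add(Z, mul(SZ, SZ))))
  →6  S(S(mul(SZ, SZ)))
  →7  S(S(add(SZ, mul(Z, SZ))))
  →8  S(S(S(add(Z, mul(Z, SZ)))))
  →9  S(S(S(mul(Z, SZ))))
  →10  SSSZ

Answer: SAME — A ⇓ SSSZ, B ⇓ SSSZ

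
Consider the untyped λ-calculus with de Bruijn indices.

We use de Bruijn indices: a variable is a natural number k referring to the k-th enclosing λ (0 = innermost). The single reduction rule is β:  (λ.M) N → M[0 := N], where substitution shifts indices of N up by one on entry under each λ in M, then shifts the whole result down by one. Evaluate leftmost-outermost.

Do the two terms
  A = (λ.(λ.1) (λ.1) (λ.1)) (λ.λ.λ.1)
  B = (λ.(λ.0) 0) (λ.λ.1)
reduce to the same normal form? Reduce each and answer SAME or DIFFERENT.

Term A:
  start: (λ.(λ.1) (λ.1) (λ.1)) (λ.λ.λ.1)
  [1] (λ.λ.λ.λ.1) (λ.λ.λ.λ.1) (λ.λ.λ.λ.1)
  [2] (λ.λ.λ.1) (λ.λ.λ.λ.1)
  [3] λ.λ.1

Term B:
  start: (λ.(λ.0) 0) (λ.λ.1)
  [1] (λ.0) (λ.λ.1)
  [2] λ.λ.1

Answer: SAME — A ⇓ λ.λ.1, B ⇓ λ.λ.1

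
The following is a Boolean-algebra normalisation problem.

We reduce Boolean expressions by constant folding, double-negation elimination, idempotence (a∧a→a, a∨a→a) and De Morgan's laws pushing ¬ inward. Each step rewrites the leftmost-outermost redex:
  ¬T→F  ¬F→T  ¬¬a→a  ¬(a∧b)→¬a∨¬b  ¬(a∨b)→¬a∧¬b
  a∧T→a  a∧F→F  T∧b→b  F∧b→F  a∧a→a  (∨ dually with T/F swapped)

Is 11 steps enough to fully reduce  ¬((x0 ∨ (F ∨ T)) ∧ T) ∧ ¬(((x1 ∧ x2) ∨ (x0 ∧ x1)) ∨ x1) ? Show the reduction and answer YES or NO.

Answer: YES — reaches normal form F in 10 ≤ 11 steps

Derivation:
  start: ¬((x0 ∨ (F ∨ T)) ∧ T) ∧ ¬(((x1 ∧ x2) ∨ (x0 ∧ x1)) ∨ x1)
  →1  (¬(x0 ∨ (F ∨ T)) ∨ ¬T) ∧ ¬(((x1 ∧ x2) ∨ (x0 ∧ x1)) ∨ x1)
  →2  ((¬x0 ∧ ¬(F ∨ T)) ∨ ¬T) ∧ ¬(((x1 ∧ x2) ∨ (x0 ∧ x1)) ∨ x1)
  →3  ((¬x0 ∧ (¬F ∧ ¬T)) ∨ ¬T) ∧ ¬(((x1 ∧ x2) ∨ (x0 ∧ x1)) ∨ x1)
  →4  ((¬x0 ∧ (T ∧ ¬T)) ∨ ¬T) ∧ ¬(((x1 ∧ x2) ∨ (x0 ∧ x1)) ∨ x1)
  →5  ((¬x0 ∧ ¬T) ∨ ¬T) ∧ ¬(((x1 ∧ x2) ∨ (x0 ∧ x1)) ∨ x1)
  →6  ((¬x0 ∧ F) ∨ ¬T) ∧ ¬(((x1 ∧ x2) ∨ (x0 ∧ x1)) ∨ x1)
  →7  (F ∨ ¬T) ∧ ¬(((x1 ∧ x2) ∨ (x0 ∧ x1)) ∨ x1)
  →8  ¬T ∧ ¬(((x1 ∧ x2) ∨ (x0 ∧ x1)) ∨ x1)
  →9  F ∧ ¬(((x1 ∧ x2) ∨ (x0 ∧ x1)) ∨ x1)
  →10  F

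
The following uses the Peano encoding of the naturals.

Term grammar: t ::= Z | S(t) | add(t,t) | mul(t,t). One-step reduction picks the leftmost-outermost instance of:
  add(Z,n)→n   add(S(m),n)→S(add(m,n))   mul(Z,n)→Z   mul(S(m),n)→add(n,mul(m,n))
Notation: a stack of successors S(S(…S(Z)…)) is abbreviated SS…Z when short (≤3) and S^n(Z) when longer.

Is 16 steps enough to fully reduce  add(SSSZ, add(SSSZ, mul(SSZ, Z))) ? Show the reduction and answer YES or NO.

  start: add(SSSZ, add(SSSZ, mul(SSZ, Z)))
  →1  S(add(SSZ, add(SSSZ, mul(SSZ, Z))))
  →2  S(S(add(SZ, add(SSSZ, mul(SSZ, Z)))))
  →3  S(S(S(add(Z, add(SSSZ, mul(SSZ, Z))))))
  →4  S(S(S(add(SSSZ, mul(SSZ, Z)))))
  →5  S(S(S(S(add(SSZ, mul(SSZ, Z))))))
  →6  S(S(S(S(S(add(SZ, mul(SSZ, Z)))))))
  →7  S(S(S(S(S(S(add(Z, mul(SSZ, Z))))))))
  →8  S(S(S(S(S(S(mul(SSZ, Z)))))))
  →9  S(S(S(S(S(S(add(Z, mul(SZ, Z))))))))
  →10  S(S(S(S(S(S(mul(SZ, Z)))))))
  →11  S(S(S(S(S(S(add(Z, mul(Z, Z))))))))
  →12  S(S(S(S(S(S(mul(Z, Z)))))))
  →13  S^6(Z)

Answer: YES — reaches normal form S^6(Z) in 13 ≤ 16 steps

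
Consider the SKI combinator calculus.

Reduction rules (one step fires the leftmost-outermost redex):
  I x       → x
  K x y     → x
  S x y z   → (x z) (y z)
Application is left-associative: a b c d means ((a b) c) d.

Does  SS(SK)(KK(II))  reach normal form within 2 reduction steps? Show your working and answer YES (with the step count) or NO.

  start: SS(SK)(KK(II))
  step 1: S(KK(II))(SK(KK(II)))
  step 2: SK(SK(KK(II)))

Answer: NO — after 2 steps the term is SK(SK(KK(II))), not yet normal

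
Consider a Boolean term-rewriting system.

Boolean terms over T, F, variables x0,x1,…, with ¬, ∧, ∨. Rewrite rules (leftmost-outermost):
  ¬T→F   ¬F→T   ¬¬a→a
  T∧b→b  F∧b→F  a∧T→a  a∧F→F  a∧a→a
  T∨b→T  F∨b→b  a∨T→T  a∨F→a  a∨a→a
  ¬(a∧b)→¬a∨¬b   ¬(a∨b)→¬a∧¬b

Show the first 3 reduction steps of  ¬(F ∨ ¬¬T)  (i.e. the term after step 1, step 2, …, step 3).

Answer: after 3 steps: ¬¬¬T

Derivation:
  start: ¬(F ∨ ¬¬T)
  [1] ¬F ∧ ¬¬¬T
  [2] T ∧ ¬¬¬T
  [3] ¬¬¬T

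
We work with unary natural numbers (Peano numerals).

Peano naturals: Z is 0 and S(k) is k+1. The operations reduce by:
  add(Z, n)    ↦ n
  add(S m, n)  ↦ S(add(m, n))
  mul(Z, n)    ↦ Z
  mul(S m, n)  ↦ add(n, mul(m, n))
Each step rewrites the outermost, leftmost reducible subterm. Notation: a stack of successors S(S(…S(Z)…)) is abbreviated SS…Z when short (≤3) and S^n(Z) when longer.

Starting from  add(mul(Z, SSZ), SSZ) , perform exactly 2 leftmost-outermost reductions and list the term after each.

Answer: after 2 steps: SSZ

Working:
  start: add(mul(Z, SSZ), SSZ)
  →1  add(Z, SSZ)
  →2  SSZ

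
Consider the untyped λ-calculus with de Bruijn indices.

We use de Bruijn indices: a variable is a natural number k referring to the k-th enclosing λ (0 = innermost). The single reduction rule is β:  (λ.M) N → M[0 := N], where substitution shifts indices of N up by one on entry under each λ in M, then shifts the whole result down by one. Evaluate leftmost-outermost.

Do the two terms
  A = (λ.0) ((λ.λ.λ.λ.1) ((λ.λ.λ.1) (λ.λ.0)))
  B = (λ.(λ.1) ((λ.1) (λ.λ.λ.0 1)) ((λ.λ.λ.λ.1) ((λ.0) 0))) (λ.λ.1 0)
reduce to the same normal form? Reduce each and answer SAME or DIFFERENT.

Term A:
  start: (λ.0) ((λ.λ.λ.λ.1) ((λ.λ.λ.1) (λ.λ.0)))
  step 1: (λ.λ.λ.λ.1) ((λ.λ.λ.1) (λ.λ.0))
  step 2: λ.λ.λ.1

Term B:
  start: (λ.(λ.1) ((λ.1) (λ.λ.λ.0 1)) ((λ.λ.λ.λ.1) ((λ.0) 0))) (λ.λ.1 0)
  step 1: (λ.λ.λ.1 0) ((λ.λ.λ.1 0) (λ.λ.λ.0 1)) ((λ.λ.λ.λ.1) ((λ.0) (λ.λ.1 0)))
  step 2: (λ.λ.1 0) ((λ.λ.λ.λ.1) ((λ.0) (λ.λ.1 0)))
  step 3: λ.(λ.λ.λ.λ.1) ((λ.0) (λ.λ.1 0)) 0
  step 4: λ.(λ.λ.λ.1) 0
  step 5: λ.λ.λ.1

Answer: SAME — A ⇓ λ.λ.λ.1, B ⇓ λ.λ.λ.1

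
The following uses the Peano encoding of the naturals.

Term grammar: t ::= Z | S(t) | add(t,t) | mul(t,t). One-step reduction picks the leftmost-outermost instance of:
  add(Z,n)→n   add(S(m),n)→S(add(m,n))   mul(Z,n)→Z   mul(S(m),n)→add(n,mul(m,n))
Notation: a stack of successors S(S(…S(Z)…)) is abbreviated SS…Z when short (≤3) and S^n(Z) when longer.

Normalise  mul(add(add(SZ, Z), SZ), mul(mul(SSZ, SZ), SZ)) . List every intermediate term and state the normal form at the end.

  start: mul(add(add(SZ, Z), SZ), mul(mul(SSZ, SZ), SZ))
  [1] mul(add(S(add(Z, Z)), SZ), mul(mul(SSZ, SZ), SZ))
  [2] mul(S(add(add(Z, Z), SZ)), mul(mul(SSZ, SZ), SZ))
  [3] add(mul(mul(SSZ, SZ), SZ), mul(add(add(Z, Z), SZ), mul(mul(SSZ, SZ), SZ)))
  [4] add(mul(add(SZ, mul(SZ, SZ)), SZ), mul(add(add(Z, Z), SZ), mul(mul(SSZ, SZ), SZ)))
  [5] add(mul(S(add(Z, mul(SZ, SZ))), SZ), mul(add(add(Z, Z), SZ), mul(mul(SSZ, SZ), SZ)))
  [6] add(add(SZ, mul(add(Z, mul(SZ, SZ)), SZ)), mul(add(add(Z, Z), SZ), mul(mul(SSZ, SZ), SZ)))
  [7] add(S(add(Z, mul(add(Z, mul(SZ, SZ)), SZ))), mul(add(add(Z, Z), SZ), mul(mul(SSZ, SZ), SZ)))
  [8] S(add(add(Z, mul(add(Z, mul(SZ, SZ)), SZ)), mul(add(add(Z, Z), SZ), mul(mul(SSZ, SZ), SZ))))
  [9] S(add(mul(add(Z, mul(SZ, SZ)), SZ), mul(add(add(Z, Z), SZ), mul(mul(SSZ, SZ), SZ))))
  [10] S(add(mul(mul(SZ, SZ), SZ), mul(add(add(Z, Z), SZ), mul(mul(SSZ, SZ), SZ))))
  [11] S(add(mul(add(SZ, mul(Z, SZ)), SZ), mul(add(add(Z, Z), SZ), mul(mul(SSZ, SZ), SZ))))
  [12] S(add(mul(S(add(Z, mul(Z, SZ))), SZ), mul(add(add(Z, Z), SZ), mul(mul(SSZ, SZ), SZ))))
  [13] S(add(add(SZ, mul(add(Z, mul(Z, SZ)), SZ)), mul(add(add(Z, Z), SZ), mul(mul(SSZ, SZ), SZ))))
  [14] S(add(S(add(Z, mul(add(Z, mul(Z, SZ)), SZ))), mul(add(add(Z, Z), SZ), mul(mul(SSZ, SZ), SZ))))
  [15] S(S(add(add(Z, mul(add(Z, mul(Z, SZ)), SZ)), mul(add(add(Z, Z), SZ), mul(mul(SSZ, SZ), SZ)))))
  [16] S(S(add(mul(add(Z, mul(Z, SZ)), SZ), mul(add(add(Z, Z), SZ), mul(mul(SSZ, SZ), SZ)))))
  [17] S(S(add(mul(mul(Z, SZ), SZ), mul(add(add(Z, Z), SZ), mul(mul(SSZ, SZ), SZ)))))
  [18] S(S(add(mul(Z, SZ), mul(add(add(Z, Z), SZ), mul(mul(SSZ, SZ), SZ)))))
  [19] S(S(add(Z, mul(add(add(Z, Z), SZ), mul(mul(SSZ, SZ), SZ)))))
  [20] S(S(mul(add(add(Z, Z), SZ), mul(mul(SSZ, SZ), SZ))))
  [21] S(S(mul(add(Z, SZ), mul(mul(SSZ, SZ), SZ))))
  [22] S(S(mul(SZ, mul(mul(SSZ, SZ), SZ))))
  [23] S(S(add(mul(mul(SSZ, SZ), SZ), mul(Z, mul(mul(SSZ, SZ), SZ)))))
  [24] S(S(add(mul(add(SZ, mul(SZ, SZ)), SZ), mul(Z, mul(mul(SSZ, SZ), SZ)))))
  [25] S(S(add(mul(S(add(Z, mul(SZ, SZ))), SZ), mul(Z, mul(mul(SSZ, SZ), SZ)))))
  [26] S(S(add(add(SZ, mul(add(Z, mul(SZ, SZ)), SZ)), mul(Z, mul(mul(SSZ, SZ), SZ)))))
  [27] S(S(add(S(add(Z, mul(add(Z, mul(SZ, SZ)), SZ))), mul(Z, mul(mul(SSZ, SZ), SZ)))))
  [28] S(S(S(add(add(Z, mul(add(Z, mul(SZ, SZ)), SZ)), mul(Z, mul(mul(SSZ, SZ), SZ))))))
  [29] S(S(S(add(mul(add(Z, mul(SZ, SZ)), SZ), mul(Z, mul(mul(SSZ, SZ), SZ))))))
  [30] S(S(S(add(mul(mul(SZ, SZ), SZ), mul(Z, mul(mul(SSZ, SZ), SZ))))))
  [31] S(S(S(add(mul(add(SZ, mul(Z, SZ)), SZ), mul(Z, mul(mul(SSZ, SZ), SZ))))))
  [32] S(S(S(add(mul(S(add(Z, mul(Z, SZ))), SZ), mul(Z, mul(mul(SSZ, SZ), SZ))))))
  [33] S(S(S(add(add(SZ, mul(add(Z, mul(Z, SZ)), SZ)), mul(Z, mul(mul(SSZ, SZ), SZ))))))
  [34] S(S(S(add(S(add(Z, mul(add(Z, mul(Z, SZ)), SZ))), mul(Z, mul(mul(SSZ, SZ), SZ))))))
  [35] S(S(S(S(add(add(Z, mul(add(Z, mul(Z, SZ)), SZ)), mul(Z, mul(mul(SSZ, SZ), SZ)))))))
  [36] S(S(S(S(add(mul(add(Z, mul(Z, SZ)), SZ), mul(Z, mul(mul(SSZ, SZ), SZ)))))))
  [37] S(S(S(S(add(mul(mul(Z, SZ), SZ), mul(Z, mul(mul(SSZ, SZ), SZ)))))))
  [38] S(S(S(S(add(mul(Z, SZ), mul(Z, mul(mul(SSZ, SZ), SZ)))))))
  [39] S(S(S(S(add(Z, mul(Z, mul(mul(SSZ, SZ), SZ)))))))
  [40] S(S(S(S(mul(Z, mul(mul(SSZ, SZ), SZ))))))
  [41] S^4(Z)

Answer: normal form = S^4(Z)  (in 41 steps)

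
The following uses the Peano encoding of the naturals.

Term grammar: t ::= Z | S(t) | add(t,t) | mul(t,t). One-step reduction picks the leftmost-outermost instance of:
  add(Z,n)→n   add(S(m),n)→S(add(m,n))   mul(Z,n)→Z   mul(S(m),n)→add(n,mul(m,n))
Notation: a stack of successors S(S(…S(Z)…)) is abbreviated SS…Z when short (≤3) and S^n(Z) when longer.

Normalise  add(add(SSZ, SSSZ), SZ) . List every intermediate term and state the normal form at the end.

  start: add(add(SSZ, SSSZ), SZ)
  step 1: add(S(add(SZ, SSSZ)), SZ)
  step 2: S(add(add(SZ, SSSZ), SZ))
  step 3: S(add(S(add(Z, SSSZ)), SZ))
  step 4: S(S(add(add(Z, SSSZ), SZ)))
  step 5: S(S(add(SSSZ, SZ)))
  step 6: S(S(S(add(SSZ, SZ))))
  step 7: S(S(S(S(add(SZ, SZ)))))
  step 8: S(S(S(S(S(add(Z, SZ))))))
  step 9: S^6(Z)

Answer: normal form = S^6(Z)  (in 9 steps)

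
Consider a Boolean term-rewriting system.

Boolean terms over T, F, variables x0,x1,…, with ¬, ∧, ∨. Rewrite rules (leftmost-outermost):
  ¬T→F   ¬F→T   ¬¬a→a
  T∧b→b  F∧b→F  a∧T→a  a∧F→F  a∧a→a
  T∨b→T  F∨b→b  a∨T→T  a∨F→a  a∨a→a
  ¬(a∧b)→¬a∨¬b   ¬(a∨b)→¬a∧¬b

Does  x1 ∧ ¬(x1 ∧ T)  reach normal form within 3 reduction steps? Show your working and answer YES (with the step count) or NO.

Answer: YES — reaches normal form x1 ∧ ¬x1 in 3 ≤ 3 steps

Derivation:
  start: x1 ∧ ¬(x1 ∧ T)
  →1  x1 ∧ (¬x1 ∨ ¬T)
  →2  x1 ∧ (¬x1 ∨ F)
  →3  x1 ∧ ¬x1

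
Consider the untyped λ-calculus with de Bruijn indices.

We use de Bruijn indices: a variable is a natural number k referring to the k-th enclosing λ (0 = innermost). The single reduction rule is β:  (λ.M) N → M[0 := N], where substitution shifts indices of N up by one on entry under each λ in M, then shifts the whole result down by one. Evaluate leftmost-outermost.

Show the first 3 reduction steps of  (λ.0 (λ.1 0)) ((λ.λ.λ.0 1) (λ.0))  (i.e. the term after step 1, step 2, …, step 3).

Answer: after 3 steps: λ.0 (λ.(λ.λ.λ.0 1) (λ.0) 0)

Reduction:
  start: (λ.0 (λ.1 0)) ((λ.λ.λ.0 1) (λ.0))
  step 1: (λ.λ.λ.0 1) (λ.0) (λ.(λ.λ.λ.0 1) (λ.0) 0)
  step 2: (λ.λ.0 1) (λ.(λ.λ.λ.0 1) (λ.0) 0)
  step 3: λ.0 (λ.(λ.λ.λ.0 1) (λ.0) 0)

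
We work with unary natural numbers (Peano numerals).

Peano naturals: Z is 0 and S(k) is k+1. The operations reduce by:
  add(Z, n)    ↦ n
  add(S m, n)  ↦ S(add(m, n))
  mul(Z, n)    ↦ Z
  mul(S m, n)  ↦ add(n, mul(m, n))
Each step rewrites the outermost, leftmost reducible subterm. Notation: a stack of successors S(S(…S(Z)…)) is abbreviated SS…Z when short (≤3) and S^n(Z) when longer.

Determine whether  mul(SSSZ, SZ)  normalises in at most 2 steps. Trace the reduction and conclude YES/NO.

Answer: NO — after 2 steps the term is S(add(Z, mul(SSZ, SZ))), not yet normal

Working:
  start: mul(SSSZ, SZ)
  [1] add(SZ, mul(SSZ, SZ))
  [2] S(add(Z, mul(SSZ, SZ)))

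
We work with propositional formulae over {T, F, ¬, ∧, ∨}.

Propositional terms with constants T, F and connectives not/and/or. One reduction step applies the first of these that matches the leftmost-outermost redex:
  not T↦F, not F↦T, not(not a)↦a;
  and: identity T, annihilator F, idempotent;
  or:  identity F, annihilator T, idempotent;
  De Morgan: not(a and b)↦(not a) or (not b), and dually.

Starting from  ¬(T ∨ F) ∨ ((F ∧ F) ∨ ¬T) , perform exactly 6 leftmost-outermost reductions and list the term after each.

  start: ¬(T ∨ F) ∨ ((F ∧ F) ∨ ¬T)
  [1] (¬T ∧ ¬F) ∨ ((F ∧ F) ∨ ¬T)
  [2] (F ∧ ¬F) ∨ ((F ∧ F) ∨ ¬T)
  [3] F ∨ ((F ∧ F) ∨ ¬T)
  [4] (F ∧ F) ∨ ¬T
  [5] F ∨ ¬T
  [6] ¬T

Answer: after 6 steps: ¬T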